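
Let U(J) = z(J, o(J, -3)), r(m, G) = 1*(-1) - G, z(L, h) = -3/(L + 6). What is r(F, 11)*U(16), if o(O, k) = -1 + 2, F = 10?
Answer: 18/11 ≈ 1.6364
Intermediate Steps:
o(O, k) = 1
z(L, h) = -3/(6 + L)
r(m, G) = -1 - G
U(J) = -3/(6 + J)
r(F, 11)*U(16) = (-1 - 1*11)*(-3/(6 + 16)) = (-1 - 11)*(-3/22) = -(-36)/22 = -12*(-3/22) = 18/11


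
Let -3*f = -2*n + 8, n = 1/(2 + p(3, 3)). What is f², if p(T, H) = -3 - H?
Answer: 289/36 ≈ 8.0278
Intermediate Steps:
n = -¼ (n = 1/(2 + (-3 - 1*3)) = 1/(2 + (-3 - 3)) = 1/(2 - 6) = 1/(-4) = -¼ ≈ -0.25000)
f = -17/6 (f = -(-2*(-¼) + 8)/3 = -(½ + 8)/3 = -⅓*17/2 = -17/6 ≈ -2.8333)
f² = (-17/6)² = 289/36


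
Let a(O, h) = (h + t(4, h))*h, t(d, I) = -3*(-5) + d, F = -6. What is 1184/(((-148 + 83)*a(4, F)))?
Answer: 592/2535 ≈ 0.23353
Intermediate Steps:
t(d, I) = 15 + d
a(O, h) = h*(19 + h) (a(O, h) = (h + (15 + 4))*h = (h + 19)*h = (19 + h)*h = h*(19 + h))
1184/(((-148 + 83)*a(4, F))) = 1184/(((-148 + 83)*(-6*(19 - 6)))) = 1184/((-(-390)*13)) = 1184/((-65*(-78))) = 1184/5070 = 1184*(1/5070) = 592/2535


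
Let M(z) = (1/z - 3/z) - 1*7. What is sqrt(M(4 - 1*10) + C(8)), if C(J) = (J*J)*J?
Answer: 2*sqrt(1137)/3 ≈ 22.480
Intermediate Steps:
C(J) = J**3 (C(J) = J**2*J = J**3)
M(z) = -7 - 2/z (M(z) = (1/z - 3/z) - 7 = -2/z - 7 = -7 - 2/z)
sqrt(M(4 - 1*10) + C(8)) = sqrt((-7 - 2/(4 - 1*10)) + 8**3) = sqrt((-7 - 2/(4 - 10)) + 512) = sqrt((-7 - 2/(-6)) + 512) = sqrt((-7 - 2*(-1/6)) + 512) = sqrt((-7 + 1/3) + 512) = sqrt(-20/3 + 512) = sqrt(1516/3) = 2*sqrt(1137)/3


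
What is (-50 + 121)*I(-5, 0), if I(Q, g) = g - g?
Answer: 0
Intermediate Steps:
I(Q, g) = 0
(-50 + 121)*I(-5, 0) = (-50 + 121)*0 = 71*0 = 0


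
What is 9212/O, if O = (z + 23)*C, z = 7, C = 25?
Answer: 4606/375 ≈ 12.283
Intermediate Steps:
O = 750 (O = (7 + 23)*25 = 30*25 = 750)
9212/O = 9212/750 = 9212*(1/750) = 4606/375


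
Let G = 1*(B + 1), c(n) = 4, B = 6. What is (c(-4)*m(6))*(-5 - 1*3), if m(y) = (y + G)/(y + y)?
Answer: -104/3 ≈ -34.667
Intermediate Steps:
G = 7 (G = 1*(6 + 1) = 1*7 = 7)
m(y) = (7 + y)/(2*y) (m(y) = (y + 7)/(y + y) = (7 + y)/((2*y)) = (7 + y)*(1/(2*y)) = (7 + y)/(2*y))
(c(-4)*m(6))*(-5 - 1*3) = (4*((½)*(7 + 6)/6))*(-5 - 1*3) = (4*((½)*(⅙)*13))*(-5 - 3) = (4*(13/12))*(-8) = (13/3)*(-8) = -104/3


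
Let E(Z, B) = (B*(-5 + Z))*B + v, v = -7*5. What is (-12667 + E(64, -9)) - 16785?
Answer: -24708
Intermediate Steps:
v = -35
E(Z, B) = -35 + B**2*(-5 + Z) (E(Z, B) = (B*(-5 + Z))*B - 35 = B**2*(-5 + Z) - 35 = -35 + B**2*(-5 + Z))
(-12667 + E(64, -9)) - 16785 = (-12667 + (-35 - 5*(-9)**2 + 64*(-9)**2)) - 16785 = (-12667 + (-35 - 5*81 + 64*81)) - 16785 = (-12667 + (-35 - 405 + 5184)) - 16785 = (-12667 + 4744) - 16785 = -7923 - 16785 = -24708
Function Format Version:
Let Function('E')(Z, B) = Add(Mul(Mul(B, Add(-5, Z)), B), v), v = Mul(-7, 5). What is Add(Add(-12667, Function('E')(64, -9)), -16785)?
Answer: -24708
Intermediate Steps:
v = -35
Function('E')(Z, B) = Add(-35, Mul(Pow(B, 2), Add(-5, Z))) (Function('E')(Z, B) = Add(Mul(Mul(B, Add(-5, Z)), B), -35) = Add(Mul(Pow(B, 2), Add(-5, Z)), -35) = Add(-35, Mul(Pow(B, 2), Add(-5, Z))))
Add(Add(-12667, Function('E')(64, -9)), -16785) = Add(Add(-12667, Add(-35, Mul(-5, Pow(-9, 2)), Mul(64, Pow(-9, 2)))), -16785) = Add(Add(-12667, Add(-35, Mul(-5, 81), Mul(64, 81))), -16785) = Add(Add(-12667, Add(-35, -405, 5184)), -16785) = Add(Add(-12667, 4744), -16785) = Add(-7923, -16785) = -24708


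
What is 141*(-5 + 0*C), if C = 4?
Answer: -705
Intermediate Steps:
141*(-5 + 0*C) = 141*(-5 + 0*4) = 141*(-5 + 0) = 141*(-5) = -705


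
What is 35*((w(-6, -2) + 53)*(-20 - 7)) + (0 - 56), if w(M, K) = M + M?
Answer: -38801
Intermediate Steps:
w(M, K) = 2*M
35*((w(-6, -2) + 53)*(-20 - 7)) + (0 - 56) = 35*((2*(-6) + 53)*(-20 - 7)) + (0 - 56) = 35*((-12 + 53)*(-27)) - 56 = 35*(41*(-27)) - 56 = 35*(-1107) - 56 = -38745 - 56 = -38801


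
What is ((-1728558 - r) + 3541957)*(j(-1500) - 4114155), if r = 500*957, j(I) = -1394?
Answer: -5493842244551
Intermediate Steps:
r = 478500
((-1728558 - r) + 3541957)*(j(-1500) - 4114155) = ((-1728558 - 1*478500) + 3541957)*(-1394 - 4114155) = ((-1728558 - 478500) + 3541957)*(-4115549) = (-2207058 + 3541957)*(-4115549) = 1334899*(-4115549) = -5493842244551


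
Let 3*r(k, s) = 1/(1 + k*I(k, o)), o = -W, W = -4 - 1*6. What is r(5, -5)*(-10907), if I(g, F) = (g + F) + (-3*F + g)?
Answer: 10907/147 ≈ 74.197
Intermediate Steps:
W = -10 (W = -4 - 6 = -10)
o = 10 (o = -1*(-10) = 10)
I(g, F) = -2*F + 2*g (I(g, F) = (F + g) + (g - 3*F) = -2*F + 2*g)
r(k, s) = 1/(3*(1 + k*(-20 + 2*k))) (r(k, s) = 1/(3*(1 + k*(-2*10 + 2*k))) = 1/(3*(1 + k*(-20 + 2*k))))
r(5, -5)*(-10907) = (1/(3*(1 + 2*5*(-10 + 5))))*(-10907) = (1/(3*(1 + 2*5*(-5))))*(-10907) = (1/(3*(1 - 50)))*(-10907) = ((⅓)/(-49))*(-10907) = ((⅓)*(-1/49))*(-10907) = -1/147*(-10907) = 10907/147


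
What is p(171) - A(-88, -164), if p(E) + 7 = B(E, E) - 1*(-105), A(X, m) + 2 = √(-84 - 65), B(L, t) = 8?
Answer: 108 - I*√149 ≈ 108.0 - 12.207*I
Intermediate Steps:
A(X, m) = -2 + I*√149 (A(X, m) = -2 + √(-84 - 65) = -2 + √(-149) = -2 + I*√149)
p(E) = 106 (p(E) = -7 + (8 - 1*(-105)) = -7 + (8 + 105) = -7 + 113 = 106)
p(171) - A(-88, -164) = 106 - (-2 + I*√149) = 106 + (2 - I*√149) = 108 - I*√149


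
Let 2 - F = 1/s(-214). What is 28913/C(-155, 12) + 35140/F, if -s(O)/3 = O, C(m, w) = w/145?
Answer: 5649548515/15396 ≈ 3.6695e+5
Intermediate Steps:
C(m, w) = w/145 (C(m, w) = w*(1/145) = w/145)
s(O) = -3*O
F = 1283/642 (F = 2 - 1/((-3*(-214))) = 2 - 1/642 = 1283/642 ≈ 1.9984)
28913/C(-155, 12) + 35140/F = 28913/(((1/145)*12)) + 35140/(1283/642) = 28913/(12/145) + 35140*(642/1283) = 28913*(145/12) + 22559880/1283 = 4192385/12 + 22559880/1283 = 5649548515/15396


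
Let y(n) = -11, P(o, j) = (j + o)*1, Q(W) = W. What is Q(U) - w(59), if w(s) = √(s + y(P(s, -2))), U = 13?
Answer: 13 - 4*√3 ≈ 6.0718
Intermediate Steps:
P(o, j) = j + o
w(s) = √(-11 + s) (w(s) = √(s - 11) = √(-11 + s))
Q(U) - w(59) = 13 - √(-11 + 59) = 13 - √48 = 13 - 4*√3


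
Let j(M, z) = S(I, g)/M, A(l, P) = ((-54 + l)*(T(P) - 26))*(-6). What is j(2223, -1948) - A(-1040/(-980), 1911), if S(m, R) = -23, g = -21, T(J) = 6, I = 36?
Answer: 691974313/108927 ≈ 6352.6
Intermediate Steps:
A(l, P) = -6480 + 120*l (A(l, P) = ((-54 + l)*(6 - 26))*(-6) = ((-54 + l)*(-20))*(-6) = (1080 - 20*l)*(-6) = -6480 + 120*l)
j(M, z) = -23/M
j(2223, -1948) - A(-1040/(-980), 1911) = -23/2223 - (-6480 + 120*(-1040/(-980))) = -23*1/2223 - (-6480 + 120*(-1040*(-1/980))) = -23/2223 - (-6480 + 120*(52/49)) = -23/2223 - (-6480 + 6240/49) = -23/2223 - 1*(-311280/49) = -23/2223 + 311280/49 = 691974313/108927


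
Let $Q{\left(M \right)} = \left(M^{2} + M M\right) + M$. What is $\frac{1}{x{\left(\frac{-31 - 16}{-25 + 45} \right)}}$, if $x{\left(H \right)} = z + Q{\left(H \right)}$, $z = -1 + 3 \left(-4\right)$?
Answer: $- \frac{200}{861} \approx -0.23229$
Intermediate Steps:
$Q{\left(M \right)} = M + 2 M^{2}$ ($Q{\left(M \right)} = \left(M^{2} + M^{2}\right) + M = 2 M^{2} + M = M + 2 M^{2}$)
$z = -13$ ($z = -1 - 12 = -13$)
$x{\left(H \right)} = -13 + H \left(1 + 2 H\right)$
$\frac{1}{x{\left(\frac{-31 - 16}{-25 + 45} \right)}} = \frac{1}{-13 + \frac{-31 - 16}{-25 + 45} \left(1 + 2 \frac{-31 - 16}{-25 + 45}\right)} = \frac{1}{-13 + - \frac{47}{20} \left(1 + 2 \left(- \frac{47}{20}\right)\right)} = \frac{1}{-13 + \left(-47\right) \frac{1}{20} \left(1 + 2 \left(\left(-47\right) \frac{1}{20}\right)\right)} = \frac{1}{-13 - \frac{47 \left(1 + 2 \left(- \frac{47}{20}\right)\right)}{20}} = \frac{1}{-13 - \frac{47 \left(1 - \frac{47}{10}\right)}{20}} = \frac{1}{-13 - - \frac{1739}{200}} = \frac{1}{-13 + \frac{1739}{200}} = \frac{1}{- \frac{861}{200}} = - \frac{200}{861}$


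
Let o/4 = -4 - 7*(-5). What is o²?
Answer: 15376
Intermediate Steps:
o = 124 (o = 4*(-4 - 7*(-5)) = 4*(-4 + 35) = 4*31 = 124)
o² = 124² = 15376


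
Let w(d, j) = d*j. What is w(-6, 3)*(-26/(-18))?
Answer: -26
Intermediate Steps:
w(-6, 3)*(-26/(-18)) = (-6*3)*(-26/(-18)) = -(-468)*(-1)/18 = -18*13/9 = -26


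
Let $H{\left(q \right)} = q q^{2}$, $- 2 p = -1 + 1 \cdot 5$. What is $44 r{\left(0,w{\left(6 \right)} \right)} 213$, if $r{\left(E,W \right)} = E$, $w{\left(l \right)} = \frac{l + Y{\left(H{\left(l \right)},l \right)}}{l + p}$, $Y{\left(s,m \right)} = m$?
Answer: $0$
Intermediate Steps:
$p = -2$ ($p = - \frac{-1 + 1 \cdot 5}{2} = - \frac{-1 + 5}{2} = \left(- \frac{1}{2}\right) 4 = -2$)
$H{\left(q \right)} = q^{3}$
$w{\left(l \right)} = \frac{2 l}{-2 + l}$ ($w{\left(l \right)} = \frac{l + l}{l - 2} = \frac{2 l}{-2 + l}$)
$44 r{\left(0,w{\left(6 \right)} \right)} 213 = 44 \cdot 0 \cdot 213 = 0 \cdot 213 = 0$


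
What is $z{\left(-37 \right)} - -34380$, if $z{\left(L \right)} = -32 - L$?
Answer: $34385$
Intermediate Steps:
$z{\left(-37 \right)} - -34380 = \left(-32 - -37\right) - -34380 = \left(-32 + 37\right) + 34380 = 5 + 34380 = 34385$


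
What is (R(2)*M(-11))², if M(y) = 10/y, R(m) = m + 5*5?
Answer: 72900/121 ≈ 602.48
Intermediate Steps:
R(m) = 25 + m (R(m) = m + 25 = 25 + m)
(R(2)*M(-11))² = ((25 + 2)*(10/(-11)))² = (27*(10*(-1/11)))² = (27*(-10/11))² = (-270/11)² = 72900/121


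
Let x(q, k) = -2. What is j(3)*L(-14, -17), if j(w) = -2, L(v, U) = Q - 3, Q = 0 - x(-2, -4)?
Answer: 2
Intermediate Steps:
Q = 2 (Q = 0 - 1*(-2) = 0 + 2 = 2)
L(v, U) = -1 (L(v, U) = 2 - 3 = -1)
j(3)*L(-14, -17) = -2*(-1) = 2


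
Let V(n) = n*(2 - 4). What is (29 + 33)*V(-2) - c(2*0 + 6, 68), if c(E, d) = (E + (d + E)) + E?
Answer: 162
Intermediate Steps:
V(n) = -2*n (V(n) = n*(-2) = -2*n)
c(E, d) = d + 3*E (c(E, d) = (E + (E + d)) + E = (d + 2*E) + E = d + 3*E)
(29 + 33)*V(-2) - c(2*0 + 6, 68) = (29 + 33)*(-2*(-2)) - (68 + 3*(2*0 + 6)) = 62*4 - (68 + 3*(0 + 6)) = 248 - (68 + 3*6) = 248 - (68 + 18) = 248 - 1*86 = 248 - 86 = 162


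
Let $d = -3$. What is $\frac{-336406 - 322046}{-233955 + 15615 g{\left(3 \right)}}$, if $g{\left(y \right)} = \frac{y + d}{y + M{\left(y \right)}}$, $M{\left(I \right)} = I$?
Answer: $\frac{219484}{77985} \approx 2.8144$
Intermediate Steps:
$g{\left(y \right)} = \frac{-3 + y}{2 y}$ ($g{\left(y \right)} = \frac{y - 3}{y + y} = \frac{-3 + y}{2 y}$)
$\frac{-336406 - 322046}{-233955 + 15615 g{\left(3 \right)}} = \frac{-336406 - 322046}{-233955 + 15615 \frac{-3 + 3}{2 \cdot 3}} = - \frac{658452}{-233955 + 15615 \cdot \frac{1}{2} \cdot \frac{1}{3} \cdot 0} = - \frac{658452}{-233955 + 15615 \cdot 0} = - \frac{658452}{-233955 + 0} = - \frac{658452}{-233955} = \left(-658452\right) \left(- \frac{1}{233955}\right) = \frac{219484}{77985}$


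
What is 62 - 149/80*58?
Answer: -1841/40 ≈ -46.025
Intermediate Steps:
62 - 149/80*58 = 62 - 4321/40 = -1841/40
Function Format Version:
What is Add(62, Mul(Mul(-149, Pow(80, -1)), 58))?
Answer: Rational(-1841, 40) ≈ -46.025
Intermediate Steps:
Add(62, Mul(Mul(-149, Pow(80, -1)), 58)) = Add(62, Mul(Mul(-149, Rational(1, 80)), 58)) = Add(62, Mul(Rational(-149, 80), 58)) = Add(62, Rational(-4321, 40)) = Rational(-1841, 40)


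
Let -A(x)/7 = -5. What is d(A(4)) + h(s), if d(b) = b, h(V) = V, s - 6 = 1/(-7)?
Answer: 286/7 ≈ 40.857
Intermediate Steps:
A(x) = 35 (A(x) = -7*(-5) = 35)
s = 41/7 (s = 6 + 1/(-7) = 6 - ⅐ = 41/7 ≈ 5.8571)
d(A(4)) + h(s) = 35 + 41/7 = 286/7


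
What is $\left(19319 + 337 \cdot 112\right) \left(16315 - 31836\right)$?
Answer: $-885674823$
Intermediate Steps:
$\left(19319 + 337 \cdot 112\right) \left(16315 - 31836\right) = \left(19319 + 37744\right) \left(-15521\right) = 57063 \left(-15521\right) = -885674823$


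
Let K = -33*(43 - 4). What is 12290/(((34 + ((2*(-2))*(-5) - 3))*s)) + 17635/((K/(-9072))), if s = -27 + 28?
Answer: 908337550/7293 ≈ 1.2455e+5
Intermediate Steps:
K = -1287 (K = -33*39 = -1287)
s = 1
12290/(((34 + ((2*(-2))*(-5) - 3))*s)) + 17635/((K/(-9072))) = 12290/(((34 + ((2*(-2))*(-5) - 3))*1)) + 17635/((-1287/(-9072))) = 12290/(((34 + (-4*(-5) - 3))*1)) + 17635/((-1287*(-1/9072))) = 12290/(((34 + (20 - 3))*1)) + 17635/(143/1008) = 12290/(((34 + 17)*1)) + 17635*(1008/143) = 12290/((51*1)) + 17776080/143 = 12290/51 + 17776080/143 = 908337550/7293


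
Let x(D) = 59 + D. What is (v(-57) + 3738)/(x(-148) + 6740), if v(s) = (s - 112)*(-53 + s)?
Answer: 22328/6651 ≈ 3.3571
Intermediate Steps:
v(s) = (-112 + s)*(-53 + s)
(v(-57) + 3738)/(x(-148) + 6740) = ((5936 + (-57)² - 165*(-57)) + 3738)/((59 - 148) + 6740) = ((5936 + 3249 + 9405) + 3738)/(-89 + 6740) = (18590 + 3738)/6651 = 22328*(1/6651) = 22328/6651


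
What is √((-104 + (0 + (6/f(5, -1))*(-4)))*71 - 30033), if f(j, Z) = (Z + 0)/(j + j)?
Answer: I*√20377 ≈ 142.75*I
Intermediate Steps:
f(j, Z) = Z/(2*j) (f(j, Z) = Z/((2*j)) = Z*(1/(2*j)) = Z/(2*j))
√((-104 + (0 + (6/f(5, -1))*(-4)))*71 - 30033) = √((-104 + (0 + (6/(((½)*(-1)/5)))*(-4)))*71 - 30033) = √((-104 + (0 + (6/(((½)*(-1)*(⅕))))*(-4)))*71 - 30033) = √((-104 + (0 + (6/(-⅒))*(-4)))*71 - 30033) = √((-104 + (0 + (6*(-10))*(-4)))*71 - 30033) = √((-104 + (0 - 60*(-4)))*71 - 30033) = √((-104 + (0 + 240))*71 - 30033) = √((-104 + 240)*71 - 30033) = √(136*71 - 30033) = √(9656 - 30033) = √(-20377) = I*√20377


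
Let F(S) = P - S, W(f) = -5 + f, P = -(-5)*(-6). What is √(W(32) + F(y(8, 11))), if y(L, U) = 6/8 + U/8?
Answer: I*√82/4 ≈ 2.2638*I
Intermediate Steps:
P = -30 (P = -5*6 = -30)
y(L, U) = ¾ + U/8 (y(L, U) = 6*(⅛) + U*(⅛) = ¾ + U/8)
F(S) = -30 - S
√(W(32) + F(y(8, 11))) = √((-5 + 32) + (-30 - (¾ + (⅛)*11))) = √(27 + (-30 - (¾ + 11/8))) = √(27 + (-30 - 1*17/8)) = √(27 + (-30 - 17/8)) = √(27 - 257/8) = √(-41/8) = I*√82/4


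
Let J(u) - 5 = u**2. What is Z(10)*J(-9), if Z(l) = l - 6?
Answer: 344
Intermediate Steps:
J(u) = 5 + u**2
Z(l) = -6 + l
Z(10)*J(-9) = (-6 + 10)*(5 + (-9)**2) = 4*(5 + 81) = 4*86 = 344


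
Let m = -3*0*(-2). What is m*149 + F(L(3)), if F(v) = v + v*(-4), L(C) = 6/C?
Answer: -6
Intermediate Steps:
m = 0 (m = 0*(-2) = 0)
F(v) = -3*v (F(v) = v - 4*v = -3*v)
m*149 + F(L(3)) = 0*149 - 18/3 = 0 - 18/3 = 0 - 3*2 = 0 - 6 = -6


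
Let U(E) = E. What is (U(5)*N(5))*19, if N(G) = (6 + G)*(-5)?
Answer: -5225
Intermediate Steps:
N(G) = -30 - 5*G
(U(5)*N(5))*19 = (5*(-30 - 5*5))*19 = (5*(-30 - 25))*19 = (5*(-55))*19 = -275*19 = -5225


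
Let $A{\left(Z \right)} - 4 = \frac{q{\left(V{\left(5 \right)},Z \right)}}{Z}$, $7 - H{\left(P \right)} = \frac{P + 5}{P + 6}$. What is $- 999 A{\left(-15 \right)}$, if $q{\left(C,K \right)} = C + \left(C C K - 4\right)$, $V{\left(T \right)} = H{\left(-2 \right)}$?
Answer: $- \frac{3429567}{80} \approx -42870.0$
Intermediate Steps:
$H{\left(P \right)} = 7 - \frac{5 + P}{6 + P}$ ($H{\left(P \right)} = 7 - \frac{P + 5}{P + 6} = 7 - \frac{5 + P}{6 + P}$)
$V{\left(T \right)} = \frac{25}{4}$ ($V{\left(T \right)} = \frac{37 + 6 \left(-2\right)}{6 - 2} = \frac{37 - 12}{4} = \frac{1}{4} \cdot 25 = \frac{25}{4}$)
$q{\left(C,K \right)} = -4 + C + K C^{2}$ ($q{\left(C,K \right)} = C + \left(C^{2} K - 4\right) = C + \left(K C^{2} - 4\right) = C + \left(-4 + K C^{2}\right) = -4 + C + K C^{2}$)
$A{\left(Z \right)} = 4 + \frac{\frac{9}{4} + \frac{625 Z}{16}}{Z}$ ($A{\left(Z \right)} = 4 + \frac{-4 + \frac{25}{4} + Z \left(\frac{25}{4}\right)^{2}}{Z} = 4 + \frac{-4 + \frac{25}{4} + Z \frac{625}{16}}{Z} = 4 + \frac{-4 + \frac{25}{4} + \frac{625 Z}{16}}{Z} = 4 + \frac{\frac{9}{4} + \frac{625 Z}{16}}{Z}$)
$- 999 A{\left(-15 \right)} = - 999 \frac{36 + 689 \left(-15\right)}{16 \left(-15\right)} = - 999 \cdot \frac{1}{16} \left(- \frac{1}{15}\right) \left(36 - 10335\right) = - 999 \cdot \frac{1}{16} \left(- \frac{1}{15}\right) \left(-10299\right) = \left(-999\right) \frac{3433}{80} = - \frac{3429567}{80}$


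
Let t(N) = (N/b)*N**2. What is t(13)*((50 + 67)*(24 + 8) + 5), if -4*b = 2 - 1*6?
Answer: 8236553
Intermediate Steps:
b = 1 (b = -(2 - 1*6)/4 = -(2 - 6)/4 = -1/4*(-4) = 1)
t(N) = N**3 (t(N) = (N/1)*N**2 = (N*1)*N**2 = N*N**2 = N**3)
t(13)*((50 + 67)*(24 + 8) + 5) = 13**3*((50 + 67)*(24 + 8) + 5) = 2197*(117*32 + 5) = 2197*(3744 + 5) = 2197*3749 = 8236553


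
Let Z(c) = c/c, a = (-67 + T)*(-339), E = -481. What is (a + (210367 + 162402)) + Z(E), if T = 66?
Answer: 373109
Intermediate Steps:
a = 339 (a = (-67 + 66)*(-339) = -1*(-339) = 339)
Z(c) = 1
(a + (210367 + 162402)) + Z(E) = (339 + (210367 + 162402)) + 1 = (339 + 372769) + 1 = 373108 + 1 = 373109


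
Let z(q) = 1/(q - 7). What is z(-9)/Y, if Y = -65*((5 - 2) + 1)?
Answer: 1/4160 ≈ 0.00024038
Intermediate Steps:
z(q) = 1/(-7 + q)
Y = -260 (Y = -65*(3 + 1) = -65*4 = -260)
z(-9)/Y = 1/(-7 - 9*(-260)) = -1/260/(-16) = -1/16*(-1/260) = 1/4160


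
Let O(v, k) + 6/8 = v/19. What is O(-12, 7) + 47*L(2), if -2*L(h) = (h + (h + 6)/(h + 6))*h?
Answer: -10821/76 ≈ -142.38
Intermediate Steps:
L(h) = -h*(1 + h)/2 (L(h) = -(h + (h + 6)/(h + 6))*h/2 = -(h + (6 + h)/(6 + h))*h/2 = -(h + 1)*h/2 = -(1 + h)*h/2 = -h*(1 + h)/2)
O(v, k) = -¾ + v/19
O(-12, 7) + 47*L(2) = (-¾ + (1/19)*(-12)) + 47*(-½*2*(1 + 2)) = (-¾ - 12/19) + 47*(-½*2*3) = -105/76 + 47*(-3) = -105/76 - 141 = -10821/76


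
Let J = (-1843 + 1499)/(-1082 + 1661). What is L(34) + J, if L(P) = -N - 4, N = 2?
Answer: -3818/579 ≈ -6.5941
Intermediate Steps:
L(P) = -6 (L(P) = -1*2 - 4 = -2 - 4 = -6)
J = -344/579 ≈ -0.59413
L(34) + J = -6 - 344/579 = -3818/579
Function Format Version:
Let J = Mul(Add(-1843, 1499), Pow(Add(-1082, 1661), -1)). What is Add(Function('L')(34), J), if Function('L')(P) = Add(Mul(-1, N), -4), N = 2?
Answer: Rational(-3818, 579) ≈ -6.5941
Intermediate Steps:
Function('L')(P) = -6 (Function('L')(P) = Add(Mul(-1, 2), -4) = Add(-2, -4) = -6)
J = Rational(-344, 579) (J = Mul(-344, Pow(579, -1)) = Mul(-344, Rational(1, 579)) = Rational(-344, 579) ≈ -0.59413)
Add(Function('L')(34), J) = Add(-6, Rational(-344, 579)) = Rational(-3818, 579)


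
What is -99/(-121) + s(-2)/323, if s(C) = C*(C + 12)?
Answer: 2687/3553 ≈ 0.75626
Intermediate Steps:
s(C) = C*(12 + C)
-99/(-121) + s(-2)/323 = -99/(-121) - 2*(12 - 2)/323 = -99*(-1/121) - 2*10*(1/323) = 9/11 - 20*1/323 = 9/11 - 20/323 = 2687/3553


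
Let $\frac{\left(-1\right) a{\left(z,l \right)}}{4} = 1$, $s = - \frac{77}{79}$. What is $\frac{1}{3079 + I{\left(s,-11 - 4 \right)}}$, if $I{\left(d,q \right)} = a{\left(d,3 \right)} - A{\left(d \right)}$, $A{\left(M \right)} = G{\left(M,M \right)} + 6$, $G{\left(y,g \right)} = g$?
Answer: $\frac{79}{242528} \approx 0.00032574$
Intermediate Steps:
$s = - \frac{77}{79}$ ($s = \left(-77\right) \frac{1}{79} = - \frac{77}{79} \approx -0.97468$)
$a{\left(z,l \right)} = -4$ ($a{\left(z,l \right)} = \left(-4\right) 1 = -4$)
$A{\left(M \right)} = 6 + M$ ($A{\left(M \right)} = M + 6 = 6 + M$)
$I{\left(d,q \right)} = -10 - d$ ($I{\left(d,q \right)} = -4 - \left(6 + d\right) = -10 - d$)
$\frac{1}{3079 + I{\left(s,-11 - 4 \right)}} = \frac{1}{3079 - \frac{713}{79}} = \frac{1}{\frac{242528}{79}} = \frac{79}{242528}$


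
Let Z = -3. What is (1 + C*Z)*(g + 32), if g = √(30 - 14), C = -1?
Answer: 144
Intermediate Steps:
g = 4 (g = √16 = 4)
(1 + C*Z)*(g + 32) = (1 - 1*(-3))*(4 + 32) = (1 + 3)*36 = 4*36 = 144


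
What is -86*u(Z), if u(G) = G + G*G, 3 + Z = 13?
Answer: -9460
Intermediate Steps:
Z = 10 (Z = -3 + 13 = 10)
u(G) = G + G²
-86*u(Z) = -860*(1 + 10) = -860*11 = -86*110 = -9460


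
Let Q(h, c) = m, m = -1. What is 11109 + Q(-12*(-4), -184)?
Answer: 11108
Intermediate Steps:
Q(h, c) = -1
11109 + Q(-12*(-4), -184) = 11109 - 1 = 11108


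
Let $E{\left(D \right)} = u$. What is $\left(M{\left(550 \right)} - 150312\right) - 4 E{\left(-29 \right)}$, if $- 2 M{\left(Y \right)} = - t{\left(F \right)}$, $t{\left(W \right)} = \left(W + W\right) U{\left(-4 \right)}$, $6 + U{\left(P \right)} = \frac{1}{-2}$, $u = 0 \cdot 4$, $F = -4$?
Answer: $-150286$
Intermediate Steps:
$u = 0$
$U{\left(P \right)} = - \frac{13}{2}$ ($U{\left(P \right)} = -6 + \frac{1}{-2} = -6 - \frac{1}{2} = - \frac{13}{2}$)
$E{\left(D \right)} = 0$
$t{\left(W \right)} = - 13 W$ ($t{\left(W \right)} = \left(W + W\right) \left(- \frac{13}{2}\right) = 2 W \left(- \frac{13}{2}\right) = - 13 W$)
$M{\left(Y \right)} = 26$ ($M{\left(Y \right)} = - \frac{\left(-1\right) \left(\left(-13\right) \left(-4\right)\right)}{2} = - \frac{\left(-1\right) 52}{2} = \left(- \frac{1}{2}\right) \left(-52\right) = 26$)
$\left(M{\left(550 \right)} - 150312\right) - 4 E{\left(-29 \right)} = \left(26 - 150312\right) - 0 = -150286 + 0 = -150286$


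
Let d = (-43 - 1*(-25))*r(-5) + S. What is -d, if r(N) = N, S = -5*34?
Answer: 80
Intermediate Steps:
S = -170
d = -80 (d = (-43 - 1*(-25))*(-5) - 170 = (-43 + 25)*(-5) - 170 = -18*(-5) - 170 = 90 - 170 = -80)
-d = -1*(-80) = 80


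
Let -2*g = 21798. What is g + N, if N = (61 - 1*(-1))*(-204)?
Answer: -23547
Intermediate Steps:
N = -12648 (N = (61 + 1)*(-204) = 62*(-204) = -12648)
g = -10899 (g = -1/2*21798 = -10899)
g + N = -10899 - 12648 = -23547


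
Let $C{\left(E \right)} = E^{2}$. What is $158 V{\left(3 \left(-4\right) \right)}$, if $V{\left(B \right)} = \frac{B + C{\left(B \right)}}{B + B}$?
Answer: $-869$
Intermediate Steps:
$V{\left(B \right)} = \frac{B + B^{2}}{2 B}$ ($V{\left(B \right)} = \frac{B + B^{2}}{B + B} = \frac{B + B^{2}}{2 B}$)
$158 V{\left(3 \left(-4\right) \right)} = 158 \left(\frac{1}{2} + \frac{3 \left(-4\right)}{2}\right) = 158 \left(\frac{1}{2} + \frac{1}{2} \left(-12\right)\right) = 158 \left(\frac{1}{2} - 6\right) = 158 \left(- \frac{11}{2}\right) = -869$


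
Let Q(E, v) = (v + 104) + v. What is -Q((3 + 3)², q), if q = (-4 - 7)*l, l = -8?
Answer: -280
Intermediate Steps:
q = 88 (q = (-4 - 7)*(-8) = -11*(-8) = 88)
Q(E, v) = 104 + 2*v (Q(E, v) = (104 + v) + v = 104 + 2*v)
-Q((3 + 3)², q) = -(104 + 2*88) = -(104 + 176) = -1*280 = -280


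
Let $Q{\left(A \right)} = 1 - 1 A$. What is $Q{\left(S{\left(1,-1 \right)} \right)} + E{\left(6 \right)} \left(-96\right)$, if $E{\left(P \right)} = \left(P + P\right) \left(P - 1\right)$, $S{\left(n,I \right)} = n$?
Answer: $-5760$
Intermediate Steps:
$E{\left(P \right)} = 2 P \left(-1 + P\right)$
$Q{\left(A \right)} = 1 - A$
$Q{\left(S{\left(1,-1 \right)} \right)} + E{\left(6 \right)} \left(-96\right) = \left(1 - 1\right) + 2 \cdot 6 \left(-1 + 6\right) \left(-96\right) = \left(1 - 1\right) + 2 \cdot 6 \cdot 5 \left(-96\right) = 0 + 60 \left(-96\right) = 0 - 5760 = -5760$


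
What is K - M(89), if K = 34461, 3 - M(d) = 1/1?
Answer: 34459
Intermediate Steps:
M(d) = 2 (M(d) = 3 - 1/1 = 3 - 1*1 = 3 - 1 = 2)
K - M(89) = 34461 - 1*2 = 34461 - 2 = 34459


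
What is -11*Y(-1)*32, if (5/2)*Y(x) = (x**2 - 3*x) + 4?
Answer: -5632/5 ≈ -1126.4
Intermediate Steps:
Y(x) = 8/5 - 6*x/5 + 2*x**2/5 (Y(x) = 2*((x**2 - 3*x) + 4)/5 = 2*(4 + x**2 - 3*x)/5 = 8/5 - 6*x/5 + 2*x**2/5)
-11*Y(-1)*32 = -11*(8/5 - 6/5*(-1) + (2/5)*(-1)**2)*32 = -11*(8/5 + 6/5 + (2/5)*1)*32 = -11*(8/5 + 6/5 + 2/5)*32 = -11*16/5*32 = -176/5*32 = -5632/5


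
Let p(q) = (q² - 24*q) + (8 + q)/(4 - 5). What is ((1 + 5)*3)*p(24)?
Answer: -576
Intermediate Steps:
p(q) = -8 + q² - 25*q (p(q) = (q² - 24*q) + (8 + q)/(-1) = (q² - 24*q) + (8 + q)*(-1) = (q² - 24*q) + (-8 - q) = -8 + q² - 25*q)
((1 + 5)*3)*p(24) = ((1 + 5)*3)*(-8 + 24² - 25*24) = (6*3)*(-8 + 576 - 600) = 18*(-32) = -576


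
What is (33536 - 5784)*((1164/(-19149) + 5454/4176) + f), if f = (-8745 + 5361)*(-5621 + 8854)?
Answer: -56202177045436531/185107 ≈ -3.0362e+11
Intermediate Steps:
f = -10940472 (f = -3384*3233 = -10940472)
(33536 - 5784)*((1164/(-19149) + 5454/4176) + f) = (33536 - 5784)*((1164/(-19149) + 5454/4176) - 10940472) = 27752*((1164*(-1/19149) + 5454*(1/4176)) - 10940472) = 27752*((-388/6383 + 303/232) - 10940472) = 27752*(1844033/1480856 - 10940472) = 27752*(-16201261759999/1480856) = -56202177045436531/185107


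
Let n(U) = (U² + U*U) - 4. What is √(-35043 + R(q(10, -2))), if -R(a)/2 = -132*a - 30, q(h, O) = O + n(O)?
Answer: I*√34455 ≈ 185.62*I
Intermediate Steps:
n(U) = -4 + 2*U² (n(U) = (U² + U²) - 4 = 2*U² - 4 = -4 + 2*U²)
q(h, O) = -4 + O + 2*O² (q(h, O) = O + (-4 + 2*O²) = -4 + O + 2*O²)
R(a) = 60 + 264*a (R(a) = -2*(-132*a - 30) = -2*(-30 - 132*a) = 60 + 264*a)
√(-35043 + R(q(10, -2))) = √(-35043 + (60 + 264*(-4 - 2 + 2*(-2)²))) = √(-35043 + (60 + 264*(-4 - 2 + 2*4))) = √(-35043 + (60 + 264*(-4 - 2 + 8))) = √(-35043 + (60 + 264*2)) = √(-35043 + (60 + 528)) = √(-35043 + 588) = √(-34455) = I*√34455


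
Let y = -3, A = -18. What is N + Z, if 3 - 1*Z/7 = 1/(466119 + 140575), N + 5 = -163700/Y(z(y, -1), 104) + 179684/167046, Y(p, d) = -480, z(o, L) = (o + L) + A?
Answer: 2199617423767/6142170056 ≈ 358.12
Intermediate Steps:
z(o, L) = -18 + L + o (z(o, L) = (o + L) - 18 = (L + o) - 18 = -18 + L + o)
N = 75085467/222728 (N = -5 + (-163700/(-480) + 179684/167046) = -5 + (-163700*(-1/480) + 179684*(1/167046)) = -5 + (8185/24 + 89842/83523) = -5 + 76199107/222728 = 75085467/222728 ≈ 337.12)
Z = 12740567/606694 (Z = 21 - 7/(466119 + 140575) = 21 - 7/606694 = 12740567/606694 ≈ 21.000)
N + Z = 75085467/222728 + 12740567/606694 = 2199617423767/6142170056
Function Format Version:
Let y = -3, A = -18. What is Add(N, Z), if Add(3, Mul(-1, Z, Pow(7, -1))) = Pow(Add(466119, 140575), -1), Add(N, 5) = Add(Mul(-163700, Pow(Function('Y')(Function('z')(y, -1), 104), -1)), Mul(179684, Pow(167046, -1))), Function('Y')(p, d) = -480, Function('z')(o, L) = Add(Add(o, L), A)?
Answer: Rational(2199617423767, 6142170056) ≈ 358.12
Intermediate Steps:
Function('z')(o, L) = Add(-18, L, o) (Function('z')(o, L) = Add(Add(o, L), -18) = Add(Add(L, o), -18) = Add(-18, L, o))
N = Rational(75085467, 222728) (N = Add(-5, Add(Mul(-163700, Pow(-480, -1)), Mul(179684, Pow(167046, -1)))) = Add(-5, Add(Mul(-163700, Rational(-1, 480)), Mul(179684, Rational(1, 167046)))) = Add(-5, Add(Rational(8185, 24), Rational(89842, 83523))) = Add(-5, Rational(76199107, 222728)) = Rational(75085467, 222728) ≈ 337.12)
Z = Rational(12740567, 606694) (Z = Add(21, Mul(-7, Pow(Add(466119, 140575), -1))) = Add(21, Mul(-7, Pow(606694, -1))) = Add(21, Mul(-7, Rational(1, 606694))) = Add(21, Rational(-7, 606694)) = Rational(12740567, 606694) ≈ 21.000)
Add(N, Z) = Add(Rational(75085467, 222728), Rational(12740567, 606694)) = Rational(2199617423767, 6142170056)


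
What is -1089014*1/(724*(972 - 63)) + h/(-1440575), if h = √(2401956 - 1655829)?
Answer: -544507/329058 - 3*√82903/1440575 ≈ -1.6553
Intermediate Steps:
h = 3*√82903 (h = √746127 = 3*√82903 ≈ 863.79)
-1089014*1/(724*(972 - 63)) + h/(-1440575) = -1089014*1/(724*(972 - 63)) + (3*√82903)/(-1440575) = -1089014/(909*724) + (3*√82903)*(-1/1440575) = -1089014/658116 - 3*√82903/1440575 = -1089014*1/658116 - 3*√82903/1440575 = -544507/329058 - 3*√82903/1440575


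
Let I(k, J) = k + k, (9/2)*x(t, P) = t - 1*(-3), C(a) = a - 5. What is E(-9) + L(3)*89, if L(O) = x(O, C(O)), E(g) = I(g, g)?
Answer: 302/3 ≈ 100.67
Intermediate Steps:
C(a) = -5 + a
x(t, P) = ⅔ + 2*t/9 (x(t, P) = 2*(t - 1*(-3))/9 = 2*(t + 3)/9 = 2*(3 + t)/9 = ⅔ + 2*t/9)
I(k, J) = 2*k
E(g) = 2*g
L(O) = ⅔ + 2*O/9
E(-9) + L(3)*89 = 2*(-9) + (⅔ + (2/9)*3)*89 = -18 + (⅔ + ⅔)*89 = -18 + (4/3)*89 = -18 + 356/3 = 302/3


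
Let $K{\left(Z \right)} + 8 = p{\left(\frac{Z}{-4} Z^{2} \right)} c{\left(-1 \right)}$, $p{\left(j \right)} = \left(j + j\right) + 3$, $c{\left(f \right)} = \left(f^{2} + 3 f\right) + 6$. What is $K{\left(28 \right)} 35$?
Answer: $-1536500$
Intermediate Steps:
$c{\left(f \right)} = 6 + f^{2} + 3 f$
$p{\left(j \right)} = 3 + 2 j$ ($p{\left(j \right)} = 2 j + 3 = 3 + 2 j$)
$K{\left(Z \right)} = 4 - 2 Z^{3}$ ($K{\left(Z \right)} = -8 + \left(3 + 2 \frac{Z}{-4} Z^{2}\right) \left(6 + \left(-1\right)^{2} + 3 \left(-1\right)\right) = -8 + \left(3 + 2 Z \left(- \frac{1}{4}\right) Z^{2}\right) \left(6 + 1 - 3\right) = -8 + \left(3 + 2 - \frac{Z}{4} Z^{2}\right) 4 = -8 + \left(3 + 2 \left(- \frac{Z^{3}}{4}\right)\right) 4 = -8 + \left(3 - \frac{Z^{3}}{2}\right) 4 = -8 - \left(-12 + 2 Z^{3}\right) = 4 - 2 Z^{3}$)
$K{\left(28 \right)} 35 = \left(4 - 2 \cdot 28^{3}\right) 35 = \left(4 - 43904\right) 35 = \left(-43900\right) 35 = -1536500$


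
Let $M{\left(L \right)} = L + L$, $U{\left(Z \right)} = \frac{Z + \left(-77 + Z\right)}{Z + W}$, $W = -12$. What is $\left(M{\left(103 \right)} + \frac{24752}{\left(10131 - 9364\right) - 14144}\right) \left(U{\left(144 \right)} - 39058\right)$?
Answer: $- \frac{77357452225}{9702} \approx -7.9734 \cdot 10^{6}$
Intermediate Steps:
$U{\left(Z \right)} = \frac{-77 + 2 Z}{-12 + Z}$ ($U{\left(Z \right)} = \frac{Z + \left(-77 + Z\right)}{Z - 12} = \frac{-77 + 2 Z}{-12 + Z}$)
$M{\left(L \right)} = 2 L$
$\left(M{\left(103 \right)} + \frac{24752}{\left(10131 - 9364\right) - 14144}\right) \left(U{\left(144 \right)} - 39058\right) = \left(2 \cdot 103 + \frac{24752}{\left(10131 - 9364\right) - 14144}\right) \left(\frac{-77 + 2 \cdot 144}{-12 + 144} - 39058\right) = \left(206 + \frac{24752}{767 - 14144}\right) \left(\frac{-77 + 288}{132} - 39058\right) = \left(206 + \frac{24752}{-13377}\right) \left(\frac{1}{132} \cdot 211 - 39058\right) = \left(206 + 24752 \left(- \frac{1}{13377}\right)\right) \left(\frac{211}{132} - 39058\right) = \left(206 - \frac{272}{147}\right) \left(- \frac{5155445}{132}\right) = \frac{30010}{147} \left(- \frac{5155445}{132}\right) = - \frac{77357452225}{9702}$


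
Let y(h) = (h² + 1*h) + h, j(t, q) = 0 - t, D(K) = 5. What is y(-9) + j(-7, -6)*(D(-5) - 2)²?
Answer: 126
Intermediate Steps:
j(t, q) = -t
y(h) = h² + 2*h (y(h) = (h² + h) + h = (h + h²) + h = h² + 2*h)
y(-9) + j(-7, -6)*(D(-5) - 2)² = -9*(2 - 9) + (-1*(-7))*(5 - 2)² = -9*(-7) + 7*3² = 63 + 7*9 = 63 + 63 = 126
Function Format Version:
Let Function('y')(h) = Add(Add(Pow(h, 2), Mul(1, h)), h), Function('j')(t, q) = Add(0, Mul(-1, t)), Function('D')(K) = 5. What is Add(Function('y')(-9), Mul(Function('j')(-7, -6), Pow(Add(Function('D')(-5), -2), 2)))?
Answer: 126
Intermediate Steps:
Function('j')(t, q) = Mul(-1, t)
Function('y')(h) = Add(Pow(h, 2), Mul(2, h)) (Function('y')(h) = Add(Add(Pow(h, 2), h), h) = Add(Add(h, Pow(h, 2)), h) = Add(Pow(h, 2), Mul(2, h)))
Add(Function('y')(-9), Mul(Function('j')(-7, -6), Pow(Add(Function('D')(-5), -2), 2))) = Add(Mul(-9, Add(2, -9)), Mul(Mul(-1, -7), Pow(Add(5, -2), 2))) = Add(Mul(-9, -7), Mul(7, Pow(3, 2))) = Add(63, Mul(7, 9)) = Add(63, 63) = 126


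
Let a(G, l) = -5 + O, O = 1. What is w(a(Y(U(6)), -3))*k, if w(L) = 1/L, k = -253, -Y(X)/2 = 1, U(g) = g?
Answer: 253/4 ≈ 63.250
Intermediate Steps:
Y(X) = -2 (Y(X) = -2*1 = -2)
a(G, l) = -4 (a(G, l) = -5 + 1 = -4)
w(a(Y(U(6)), -3))*k = -253/(-4) = -1/4*(-253) = 253/4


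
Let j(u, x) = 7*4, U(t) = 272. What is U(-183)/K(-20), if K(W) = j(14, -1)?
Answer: 68/7 ≈ 9.7143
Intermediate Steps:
j(u, x) = 28
K(W) = 28
U(-183)/K(-20) = 272/28 = 272*(1/28) = 68/7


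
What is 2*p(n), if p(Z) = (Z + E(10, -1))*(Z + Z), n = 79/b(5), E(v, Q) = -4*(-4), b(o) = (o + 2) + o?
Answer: 21409/36 ≈ 594.69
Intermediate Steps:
b(o) = 2 + 2*o (b(o) = (2 + o) + o = 2 + 2*o)
E(v, Q) = 16
n = 79/12 (n = 79/(2 + 2*5) = 79/(2 + 10) = 79/12 ≈ 6.5833)
p(Z) = 2*Z*(16 + Z) (p(Z) = (Z + 16)*(Z + Z) = (16 + Z)*(2*Z) = 2*Z*(16 + Z))
2*p(n) = 2*(2*(79/12)*(16 + 79/12)) = 2*(2*(79/12)*(271/12)) = 2*(21409/72) = 21409/36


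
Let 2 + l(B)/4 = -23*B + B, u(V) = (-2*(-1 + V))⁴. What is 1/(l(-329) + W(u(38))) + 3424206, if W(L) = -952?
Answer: 95850374353/27992 ≈ 3.4242e+6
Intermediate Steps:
u(V) = (2 - 2*V)⁴
l(B) = -8 - 88*B (l(B) = -8 + 4*(-23*B + B) = -8 + 4*(-22*B) = -8 - 88*B)
1/(l(-329) + W(u(38))) + 3424206 = 1/((-8 - 88*(-329)) - 952) + 3424206 = 1/((-8 + 28952) - 952) + 3424206 = 1/(28944 - 952) + 3424206 = 1/27992 + 3424206 = 95850374353/27992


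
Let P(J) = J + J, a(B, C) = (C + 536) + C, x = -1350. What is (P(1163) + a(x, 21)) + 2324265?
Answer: 2327169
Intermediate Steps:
a(B, C) = 536 + 2*C (a(B, C) = (536 + C) + C = 536 + 2*C)
P(J) = 2*J
(P(1163) + a(x, 21)) + 2324265 = (2*1163 + (536 + 2*21)) + 2324265 = (2326 + (536 + 42)) + 2324265 = (2326 + 578) + 2324265 = 2904 + 2324265 = 2327169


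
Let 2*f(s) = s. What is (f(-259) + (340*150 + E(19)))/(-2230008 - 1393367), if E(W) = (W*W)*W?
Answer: -115459/7246750 ≈ -0.015933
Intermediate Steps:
E(W) = W³ (E(W) = W²*W = W³)
f(s) = s/2
(f(-259) + (340*150 + E(19)))/(-2230008 - 1393367) = ((½)*(-259) + (340*150 + 19³))/(-2230008 - 1393367) = (-259/2 + (51000 + 6859))/(-3623375) = (-259/2 + 57859)*(-1/3623375) = (115459/2)*(-1/3623375) = -115459/7246750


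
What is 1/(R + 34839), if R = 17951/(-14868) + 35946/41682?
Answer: 103287996/3598414861235 ≈ 2.8704e-5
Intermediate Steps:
R = -35631409/103287996 (R = 17951*(-1/14868) + 35946*(1/41682) = -17951/14868 + 5991/6947 = -35631409/103287996 ≈ -0.34497)
1/(R + 34839) = 1/(-35631409/103287996 + 34839) = 1/(3598414861235/103287996) = 103287996/3598414861235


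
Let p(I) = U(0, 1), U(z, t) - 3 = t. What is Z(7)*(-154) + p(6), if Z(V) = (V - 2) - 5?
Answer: 4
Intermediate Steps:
U(z, t) = 3 + t
Z(V) = -7 + V (Z(V) = (-2 + V) - 5 = -7 + V)
p(I) = 4 (p(I) = 3 + 1 = 4)
Z(7)*(-154) + p(6) = (-7 + 7)*(-154) + 4 = 0*(-154) + 4 = 0 + 4 = 4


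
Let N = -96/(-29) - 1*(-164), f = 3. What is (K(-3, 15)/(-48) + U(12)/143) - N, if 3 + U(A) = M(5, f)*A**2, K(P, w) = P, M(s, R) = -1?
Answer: -11165437/66352 ≈ -168.28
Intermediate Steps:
U(A) = -3 - A**2
N = 4852/29 (N = -96*(-1/29) + 164 = 96/29 + 164 = 4852/29 ≈ 167.31)
(K(-3, 15)/(-48) + U(12)/143) - N = (-3/(-48) + (-3 - 1*12**2)/143) - 1*4852/29 = (-3*(-1/48) + (-3 - 1*144)*(1/143)) - 4852/29 = (1/16 + (-3 - 144)*(1/143)) - 4852/29 = (1/16 - 147*1/143) - 4852/29 = (1/16 - 147/143) - 4852/29 = -2209/2288 - 4852/29 = -11165437/66352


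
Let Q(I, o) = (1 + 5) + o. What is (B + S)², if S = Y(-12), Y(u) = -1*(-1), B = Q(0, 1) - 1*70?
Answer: 3844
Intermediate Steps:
Q(I, o) = 6 + o
B = -63 (B = (6 + 1) - 1*70 = 7 - 70 = -63)
Y(u) = 1
S = 1
(B + S)² = (-63 + 1)² = (-62)² = 3844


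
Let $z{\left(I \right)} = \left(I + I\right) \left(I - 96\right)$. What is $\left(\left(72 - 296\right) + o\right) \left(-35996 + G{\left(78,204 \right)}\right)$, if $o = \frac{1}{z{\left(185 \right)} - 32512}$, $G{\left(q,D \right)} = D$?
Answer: $\frac{1675620376}{209} \approx 8.0173 \cdot 10^{6}$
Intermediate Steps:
$z{\left(I \right)} = 2 I \left(-96 + I\right)$
$o = \frac{1}{418}$ ($o = \frac{1}{2 \cdot 185 \left(-96 + 185\right) - 32512} = \frac{1}{2 \cdot 185 \cdot 89 - 32512} = \frac{1}{32930 - 32512} = \frac{1}{418} \approx 0.0023923$)
$\left(\left(72 - 296\right) + o\right) \left(-35996 + G{\left(78,204 \right)}\right) = \left(\left(72 - 296\right) + \frac{1}{418}\right) \left(-35996 + 204\right) = \left(\left(72 - 296\right) + \frac{1}{418}\right) \left(-35792\right) = \left(-224 + \frac{1}{418}\right) \left(-35792\right) = \left(- \frac{93631}{418}\right) \left(-35792\right) = \frac{1675620376}{209}$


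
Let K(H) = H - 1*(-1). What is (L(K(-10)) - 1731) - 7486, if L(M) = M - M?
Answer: -9217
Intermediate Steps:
K(H) = 1 + H (K(H) = H + 1 = 1 + H)
L(M) = 0
(L(K(-10)) - 1731) - 7486 = (0 - 1731) - 7486 = -1731 - 7486 = -9217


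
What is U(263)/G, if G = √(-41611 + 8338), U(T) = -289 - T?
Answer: 184*I*√3697/3697 ≈ 3.0262*I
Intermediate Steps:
G = 3*I*√3697 (G = √(-33273) = 3*I*√3697 ≈ 182.41*I)
U(263)/G = (-289 - 1*263)/((3*I*√3697)) = (-289 - 263)*(-I*√3697/11091) = -(-184)*I*√3697/3697 = 184*I*√3697/3697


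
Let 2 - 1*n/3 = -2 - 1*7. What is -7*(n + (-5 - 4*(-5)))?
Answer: -336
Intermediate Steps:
n = 33 (n = 6 - 3*(-2 - 1*7) = 6 - 3*(-2 - 7) = 6 - 3*(-9) = 6 + 27 = 33)
-7*(n + (-5 - 4*(-5))) = -7*(33 + (-5 - 4*(-5))) = -7*(33 + (-5 + 20)) = -7*(33 + 15) = -7*48 = -336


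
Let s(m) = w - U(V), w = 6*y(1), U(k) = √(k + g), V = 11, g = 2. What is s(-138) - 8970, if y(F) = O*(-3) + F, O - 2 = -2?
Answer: -8964 - √13 ≈ -8967.6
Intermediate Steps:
O = 0 (O = 2 - 2 = 0)
y(F) = F (y(F) = 0*(-3) + F = 0 + F = F)
U(k) = √(2 + k) (U(k) = √(k + 2) = √(2 + k))
w = 6 (w = 6*1 = 6)
s(m) = 6 - √13 (s(m) = 6 - √(2 + 11) = 6 - √13)
s(-138) - 8970 = (6 - √13) - 8970 = -8964 - √13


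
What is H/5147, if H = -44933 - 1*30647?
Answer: -75580/5147 ≈ -14.684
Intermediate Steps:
H = -75580 (H = -44933 - 30647 = -75580)
H/5147 = -75580/5147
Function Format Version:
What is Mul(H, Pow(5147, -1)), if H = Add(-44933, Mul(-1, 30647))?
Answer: Rational(-75580, 5147) ≈ -14.684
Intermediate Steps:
H = -75580 (H = Add(-44933, -30647) = -75580)
Mul(H, Pow(5147, -1)) = Mul(-75580, Pow(5147, -1)) = Mul(-75580, Rational(1, 5147)) = Rational(-75580, 5147)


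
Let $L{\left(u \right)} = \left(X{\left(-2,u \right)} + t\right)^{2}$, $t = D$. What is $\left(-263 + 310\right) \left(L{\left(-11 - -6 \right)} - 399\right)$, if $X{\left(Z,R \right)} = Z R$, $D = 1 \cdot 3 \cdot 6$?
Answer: $18095$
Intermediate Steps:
$D = 18$ ($D = 3 \cdot 6 = 18$)
$X{\left(Z,R \right)} = R Z$
$t = 18$
$L{\left(u \right)} = \left(18 - 2 u\right)^{2}$ ($L{\left(u \right)} = \left(u \left(-2\right) + 18\right)^{2} = \left(- 2 u + 18\right)^{2} = \left(18 - 2 u\right)^{2}$)
$\left(-263 + 310\right) \left(L{\left(-11 - -6 \right)} - 399\right) = \left(-263 + 310\right) \left(4 \left(9 - \left(-11 - -6\right)\right)^{2} - 399\right) = 47 \left(4 \left(9 - \left(-11 + 6\right)\right)^{2} - 399\right) = 47 \left(4 \left(9 - -5\right)^{2} - 399\right) = 47 \left(4 \left(9 + 5\right)^{2} - 399\right) = 47 \left(4 \cdot 14^{2} - 399\right) = 47 \left(4 \cdot 196 - 399\right) = 47 \left(784 - 399\right) = 47 \cdot 385 = 18095$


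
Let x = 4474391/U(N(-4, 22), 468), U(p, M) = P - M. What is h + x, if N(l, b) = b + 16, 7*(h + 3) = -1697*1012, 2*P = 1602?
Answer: -540568468/2331 ≈ -2.3190e+5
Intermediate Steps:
P = 801 (P = (1/2)*1602 = 801)
h = -1717385/7 (h = -3 + (-1697*1012)/7 = -3 + (1/7)*(-1717364) = -3 - 1717364/7 = -1717385/7 ≈ -2.4534e+5)
N(l, b) = 16 + b
U(p, M) = 801 - M
x = 4474391/333 (x = 4474391/(801 - 1*468) = 4474391/(801 - 468) = 4474391/333 ≈ 13437.)
h + x = -1717385/7 + 4474391/333 = -540568468/2331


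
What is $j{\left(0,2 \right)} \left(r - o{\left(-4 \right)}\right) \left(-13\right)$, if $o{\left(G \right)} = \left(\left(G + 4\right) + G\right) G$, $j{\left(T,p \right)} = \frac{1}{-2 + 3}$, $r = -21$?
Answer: $481$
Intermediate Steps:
$j{\left(T,p \right)} = 1$ ($j{\left(T,p \right)} = 1^{-1} = 1$)
$o{\left(G \right)} = G \left(4 + 2 G\right)$ ($o{\left(G \right)} = \left(\left(4 + G\right) + G\right) G = \left(4 + 2 G\right) G = G \left(4 + 2 G\right)$)
$j{\left(0,2 \right)} \left(r - o{\left(-4 \right)}\right) \left(-13\right) = 1 \left(-21 - 2 \left(-4\right) \left(2 - 4\right)\right) \left(-13\right) = 1 \left(-21 - 2 \left(-4\right) \left(-2\right)\right) \left(-13\right) = 1 \left(-21 - 16\right) \left(-13\right) = 1 \left(-37\right) \left(-13\right) = \left(-37\right) \left(-13\right) = 481$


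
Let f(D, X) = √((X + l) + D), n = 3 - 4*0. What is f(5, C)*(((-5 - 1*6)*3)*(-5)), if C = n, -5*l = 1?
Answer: 33*√195 ≈ 460.82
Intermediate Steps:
l = -⅕ (l = -⅕*1 = -⅕ ≈ -0.20000)
n = 3 (n = 3 + 0 = 3)
C = 3
f(D, X) = √(-⅕ + D + X) (f(D, X) = √((X - ⅕) + D) = √((-⅕ + X) + D) = √(-⅕ + D + X))
f(5, C)*(((-5 - 1*6)*3)*(-5)) = (√(-5 + 25*5 + 25*3)/5)*(((-5 - 1*6)*3)*(-5)) = (√(-5 + 125 + 75)/5)*(((-5 - 6)*3)*(-5)) = (√195/5)*(-11*3*(-5)) = (√195/5)*(-33*(-5)) = (√195/5)*165 = 33*√195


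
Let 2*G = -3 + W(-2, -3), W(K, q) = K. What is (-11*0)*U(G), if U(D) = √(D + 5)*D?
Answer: 0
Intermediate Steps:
G = -5/2 (G = (-3 - 2)/2 = (½)*(-5) = -5/2 ≈ -2.5000)
U(D) = D*√(5 + D) (U(D) = √(5 + D)*D = D*√(5 + D))
(-11*0)*U(G) = (-11*0)*(-5*√(5 - 5/2)/2) = 0*(-5*√10/4) = 0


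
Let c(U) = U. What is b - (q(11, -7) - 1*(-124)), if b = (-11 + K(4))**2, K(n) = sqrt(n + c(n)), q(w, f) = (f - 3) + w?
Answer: 4 - 44*sqrt(2) ≈ -58.225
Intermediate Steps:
q(w, f) = -3 + f + w (q(w, f) = (-3 + f) + w = -3 + f + w)
K(n) = sqrt(2)*sqrt(n) (K(n) = sqrt(n + n) = sqrt(2*n) = sqrt(2)*sqrt(n))
b = (-11 + 2*sqrt(2))**2 (b = (-11 + sqrt(2)*sqrt(4))**2 = (-11 + sqrt(2)*2)**2 = (-11 + 2*sqrt(2))**2 ≈ 66.775)
b - (q(11, -7) - 1*(-124)) = (129 - 44*sqrt(2)) - ((-3 - 7 + 11) - 1*(-124)) = (129 - 44*sqrt(2)) - (1 + 124) = (129 - 44*sqrt(2)) - 1*125 = (129 - 44*sqrt(2)) - 125 = 4 - 44*sqrt(2)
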